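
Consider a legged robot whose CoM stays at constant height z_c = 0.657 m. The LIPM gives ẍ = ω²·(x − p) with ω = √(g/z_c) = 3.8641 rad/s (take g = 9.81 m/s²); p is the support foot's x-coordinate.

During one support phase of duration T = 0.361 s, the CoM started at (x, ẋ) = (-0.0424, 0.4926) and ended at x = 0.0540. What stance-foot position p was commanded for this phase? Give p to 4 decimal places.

p = 0.0846

ωT = 3.8641·0.361 = 1.394940; cosh(ωT) = 2.141290, sinh(ωT) = 1.893443
x(T) = p + (x₀−p)·cosh(ωT) + (ẋ₀/ω)·sinh(ωT) ⇒ p·(1 − cosh) = x(T) − x₀·cosh − (ẋ₀/ω)·sinh
numerator   = 0.0540 − (-0.0424)·2.141290 − (0.4926/3.8641)·1.893443 = -0.096588
denominator = 1 − 2.141290 = -1.141290
p = -0.096588 / -1.141290 = 0.0846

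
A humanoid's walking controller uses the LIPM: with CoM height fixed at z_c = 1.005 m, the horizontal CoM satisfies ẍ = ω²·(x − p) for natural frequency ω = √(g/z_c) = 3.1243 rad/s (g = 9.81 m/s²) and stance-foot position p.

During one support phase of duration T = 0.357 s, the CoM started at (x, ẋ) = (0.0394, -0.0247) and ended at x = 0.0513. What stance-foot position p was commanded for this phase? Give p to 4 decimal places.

ωT = 3.1243·0.357 = 1.115375; cosh(ωT) = 1.689252, sinh(ωT) = 1.361460
x(T) = p + (x₀−p)·cosh(ωT) + (ẋ₀/ω)·sinh(ωT) ⇒ p·(1 − cosh) = x(T) − x₀·cosh − (ẋ₀/ω)·sinh
numerator   = 0.0513 − (0.0394)·1.689252 − (-0.0247/3.1243)·1.361460 = -0.004493
denominator = 1 − 1.689252 = -0.689252
p = -0.004493 / -0.689252 = 0.0065

p = 0.0065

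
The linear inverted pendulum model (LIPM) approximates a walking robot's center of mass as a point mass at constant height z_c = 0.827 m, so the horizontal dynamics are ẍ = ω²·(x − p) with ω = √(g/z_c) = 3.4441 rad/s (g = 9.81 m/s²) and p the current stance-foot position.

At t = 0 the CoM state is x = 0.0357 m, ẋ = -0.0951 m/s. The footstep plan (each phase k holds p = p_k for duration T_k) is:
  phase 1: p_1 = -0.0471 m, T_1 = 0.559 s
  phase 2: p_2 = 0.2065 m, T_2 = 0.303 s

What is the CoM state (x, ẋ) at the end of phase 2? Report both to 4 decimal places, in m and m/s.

x = 0.3419, ẋ = 0.7543

phase 1: p=-0.0471, T=0.559, ωT=1.925252, cosh=3.501357, sinh=3.355518; start (x,ẋ)=(0.035700, -0.095100) → end (x,ẋ)=(0.150158, 0.623919)
phase 2: p=0.2065, T=0.303, ωT=1.043562, cosh=1.595756, sinh=1.243558; start (x,ẋ)=(0.150158, 0.623919) → end (x,ẋ)=(0.341870, 0.754315)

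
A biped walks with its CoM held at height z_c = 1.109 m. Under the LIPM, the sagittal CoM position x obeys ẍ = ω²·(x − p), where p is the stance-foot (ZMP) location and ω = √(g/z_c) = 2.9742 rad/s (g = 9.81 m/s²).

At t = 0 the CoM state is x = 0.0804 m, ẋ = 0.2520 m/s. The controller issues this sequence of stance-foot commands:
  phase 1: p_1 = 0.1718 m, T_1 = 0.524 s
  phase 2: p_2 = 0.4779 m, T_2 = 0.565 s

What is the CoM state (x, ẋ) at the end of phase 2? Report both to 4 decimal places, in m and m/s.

phase 1: p=0.1718, T=0.524, ωT=1.558481, cosh=2.481026, sinh=2.270571; start (x,ẋ)=(0.080400, 0.252000) → end (x,ẋ)=(0.137417, 0.007982)
phase 2: p=0.4779, T=0.565, ωT=1.680423, cosh=2.777061, sinh=2.590765; start (x,ẋ)=(0.137417, 0.007982) → end (x,ẋ)=(-0.460690, -2.601412)

x = -0.4607, ẋ = -2.6014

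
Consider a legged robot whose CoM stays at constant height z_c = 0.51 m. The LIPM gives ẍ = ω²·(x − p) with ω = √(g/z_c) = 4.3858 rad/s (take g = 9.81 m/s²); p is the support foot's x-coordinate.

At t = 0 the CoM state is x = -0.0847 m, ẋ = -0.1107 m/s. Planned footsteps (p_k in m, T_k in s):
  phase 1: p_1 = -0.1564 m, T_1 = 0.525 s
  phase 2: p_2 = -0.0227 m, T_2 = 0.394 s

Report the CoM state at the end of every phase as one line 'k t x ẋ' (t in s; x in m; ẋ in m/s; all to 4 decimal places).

phase 1: p=-0.1564, T=0.525, ωT=2.302545, cosh=5.049802, sinh=4.949798; start (x,ẋ)=(-0.084700, -0.110700) → end (x,ẋ)=(0.080735, 0.997510)
phase 2: p=-0.0227, T=0.394, ωT=1.728005, cosh=2.903526, sinh=2.725887; start (x,ẋ)=(0.080735, 0.997510) → end (x,ẋ)=(0.897604, 4.132882)

1 0.5250 0.0807 0.9975
2 0.9190 0.8976 4.1329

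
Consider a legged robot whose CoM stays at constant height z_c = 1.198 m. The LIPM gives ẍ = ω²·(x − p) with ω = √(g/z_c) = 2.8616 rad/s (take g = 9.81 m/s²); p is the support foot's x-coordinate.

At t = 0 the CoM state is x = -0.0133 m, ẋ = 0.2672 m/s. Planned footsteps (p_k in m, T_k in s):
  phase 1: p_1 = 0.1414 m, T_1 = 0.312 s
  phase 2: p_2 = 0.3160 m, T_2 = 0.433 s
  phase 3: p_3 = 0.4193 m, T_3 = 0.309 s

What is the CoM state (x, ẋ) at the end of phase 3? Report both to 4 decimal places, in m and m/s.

phase 1: p=0.1414, T=0.312, ωT=0.892819, cosh=1.425752, sinh=1.016252; start (x,ẋ)=(-0.013300, 0.267200) → end (x,ẋ)=(0.015728, -0.068923)
phase 2: p=0.3160, T=0.433, ωT=1.239073, cosh=1.871032, sinh=1.581379; start (x,ẋ)=(0.015728, -0.068923) → end (x,ẋ)=(-0.283907, -1.487771)
phase 3: p=0.4193, T=0.309, ωT=0.884234, cosh=1.417080, sinh=1.004050; start (x,ẋ)=(-0.283907, -1.487771) → end (x,ẋ)=(-1.099215, -4.128737)

x = -1.0992, ẋ = -4.1287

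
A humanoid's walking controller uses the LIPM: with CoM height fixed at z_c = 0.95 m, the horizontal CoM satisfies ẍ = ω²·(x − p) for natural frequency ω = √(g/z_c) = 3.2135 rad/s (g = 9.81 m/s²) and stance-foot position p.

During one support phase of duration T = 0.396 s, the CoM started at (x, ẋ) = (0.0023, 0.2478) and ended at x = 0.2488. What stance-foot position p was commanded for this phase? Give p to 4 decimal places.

ωT = 3.2135·0.396 = 1.272546; cosh(ωT) = 1.925024, sinh(ωT) = 1.644906
x(T) = p + (x₀−p)·cosh(ωT) + (ẋ₀/ω)·sinh(ωT) ⇒ p·(1 − cosh) = x(T) − x₀·cosh − (ẋ₀/ω)·sinh
numerator   = 0.2488 − (0.0023)·1.925024 − (0.2478/3.2135)·1.644906 = 0.117530
denominator = 1 − 1.925024 = -0.925024
p = 0.117530 / -0.925024 = -0.1271

p = -0.1271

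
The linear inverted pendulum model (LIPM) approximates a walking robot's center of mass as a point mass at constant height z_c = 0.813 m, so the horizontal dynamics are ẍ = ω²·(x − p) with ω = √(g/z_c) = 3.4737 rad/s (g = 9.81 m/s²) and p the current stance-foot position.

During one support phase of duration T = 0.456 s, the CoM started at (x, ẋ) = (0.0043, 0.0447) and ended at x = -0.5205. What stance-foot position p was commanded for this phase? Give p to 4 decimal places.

ωT = 3.4737·0.456 = 1.584007; cosh(ωT) = 2.539800, sinh(ωT) = 2.334649
x(T) = p + (x₀−p)·cosh(ωT) + (ẋ₀/ω)·sinh(ωT) ⇒ p·(1 − cosh) = x(T) − x₀·cosh − (ẋ₀/ω)·sinh
numerator   = -0.5205 − (0.0043)·2.539800 − (0.0447/3.4737)·2.334649 = -0.561464
denominator = 1 − 2.539800 = -1.539800
p = -0.561464 / -1.539800 = 0.3646

p = 0.3646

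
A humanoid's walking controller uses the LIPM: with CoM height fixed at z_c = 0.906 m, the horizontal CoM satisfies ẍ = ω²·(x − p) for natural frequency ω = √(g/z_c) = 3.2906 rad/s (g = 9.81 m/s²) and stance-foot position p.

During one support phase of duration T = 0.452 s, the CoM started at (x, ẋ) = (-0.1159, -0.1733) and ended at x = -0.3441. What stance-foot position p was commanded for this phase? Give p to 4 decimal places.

ωT = 3.2906·0.452 = 1.487351; cosh(ωT) = 2.325664, sinh(ωT) = 2.099694
x(T) = p + (x₀−p)·cosh(ωT) + (ẋ₀/ω)·sinh(ωT) ⇒ p·(1 − cosh) = x(T) − x₀·cosh − (ẋ₀/ω)·sinh
numerator   = -0.3441 − (-0.1159)·2.325664 − (-0.1733/3.2906)·2.099694 = 0.036025
denominator = 1 − 2.325664 = -1.325664
p = 0.036025 / -1.325664 = -0.0272

p = -0.0272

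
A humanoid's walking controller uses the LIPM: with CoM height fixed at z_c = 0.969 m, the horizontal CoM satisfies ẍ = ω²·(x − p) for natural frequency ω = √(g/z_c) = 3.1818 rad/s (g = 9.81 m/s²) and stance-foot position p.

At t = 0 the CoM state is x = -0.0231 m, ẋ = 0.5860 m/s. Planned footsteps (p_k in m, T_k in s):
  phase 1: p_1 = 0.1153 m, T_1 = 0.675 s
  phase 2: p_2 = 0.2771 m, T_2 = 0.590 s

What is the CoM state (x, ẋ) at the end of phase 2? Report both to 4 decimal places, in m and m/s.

phase 1: p=0.1153, T=0.675, ωT=2.147715, cosh=4.341008, sinh=4.224257; start (x,ẋ)=(-0.023100, 0.586000) → end (x,ẋ)=(0.292496, 0.683632)
phase 2: p=0.2771, T=0.590, ωT=1.877262, cosh=3.344297, sinh=3.191289; start (x,ẋ)=(0.292496, 0.683632) → end (x,ẋ)=(1.014261, 2.442604)

x = 1.0143, ẋ = 2.4426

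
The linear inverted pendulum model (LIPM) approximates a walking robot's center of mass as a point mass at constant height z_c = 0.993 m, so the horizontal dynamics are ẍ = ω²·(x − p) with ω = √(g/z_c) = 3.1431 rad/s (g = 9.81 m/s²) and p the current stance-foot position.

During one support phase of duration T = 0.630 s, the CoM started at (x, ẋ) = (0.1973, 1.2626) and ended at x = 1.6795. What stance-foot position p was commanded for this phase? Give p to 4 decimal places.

ωT = 3.1431·0.630 = 1.980153; cosh(ωT) = 3.690950, sinh(ωT) = 3.552902
x(T) = p + (x₀−p)·cosh(ωT) + (ẋ₀/ω)·sinh(ωT) ⇒ p·(1 − cosh) = x(T) − x₀·cosh − (ẋ₀/ω)·sinh
numerator   = 1.6795 − (0.1973)·3.690950 − (1.2626/3.1431)·3.552902 = -0.475944
denominator = 1 − 3.690950 = -2.690950
p = -0.475944 / -2.690950 = 0.1769

p = 0.1769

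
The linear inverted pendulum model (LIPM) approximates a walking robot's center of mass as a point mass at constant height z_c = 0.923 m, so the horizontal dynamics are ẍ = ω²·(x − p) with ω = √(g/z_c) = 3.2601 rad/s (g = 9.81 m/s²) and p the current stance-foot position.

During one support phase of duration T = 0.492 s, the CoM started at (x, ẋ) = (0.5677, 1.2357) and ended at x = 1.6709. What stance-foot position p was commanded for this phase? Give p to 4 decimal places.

p = 0.4424

ωT = 3.2601·0.492 = 1.603969; cosh(ωT) = 2.586914, sinh(ωT) = 2.385817
x(T) = p + (x₀−p)·cosh(ωT) + (ẋ₀/ω)·sinh(ωT) ⇒ p·(1 − cosh) = x(T) − x₀·cosh − (ẋ₀/ω)·sinh
numerator   = 1.6709 − (0.5677)·2.586914 − (1.2357/3.2601)·2.385817 = -0.702005
denominator = 1 − 2.586914 = -1.586914
p = -0.702005 / -1.586914 = 0.4424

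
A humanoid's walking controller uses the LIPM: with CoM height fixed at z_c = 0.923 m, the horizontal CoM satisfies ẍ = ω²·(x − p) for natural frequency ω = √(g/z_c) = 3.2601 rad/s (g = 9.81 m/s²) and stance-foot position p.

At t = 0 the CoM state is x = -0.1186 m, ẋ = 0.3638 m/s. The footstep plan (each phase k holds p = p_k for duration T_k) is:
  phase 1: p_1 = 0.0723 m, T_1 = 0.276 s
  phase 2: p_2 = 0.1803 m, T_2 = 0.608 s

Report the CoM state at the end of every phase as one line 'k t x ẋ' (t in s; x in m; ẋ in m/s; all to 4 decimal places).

1 0.2760 -0.0867 -0.1174
2 0.8840 -0.9353 -3.5333

phase 1: p=0.0723, T=0.276, ωT=0.899788, cosh=1.432868, sinh=1.026212; start (x,ẋ)=(-0.118600, 0.363800) → end (x,ẋ)=(-0.086718, -0.117389)
phase 2: p=0.1803, T=0.608, ωT=1.982141, cosh=3.698019, sinh=3.560245; start (x,ẋ)=(-0.086718, -0.117389) → end (x,ẋ)=(-0.935334, -3.533317)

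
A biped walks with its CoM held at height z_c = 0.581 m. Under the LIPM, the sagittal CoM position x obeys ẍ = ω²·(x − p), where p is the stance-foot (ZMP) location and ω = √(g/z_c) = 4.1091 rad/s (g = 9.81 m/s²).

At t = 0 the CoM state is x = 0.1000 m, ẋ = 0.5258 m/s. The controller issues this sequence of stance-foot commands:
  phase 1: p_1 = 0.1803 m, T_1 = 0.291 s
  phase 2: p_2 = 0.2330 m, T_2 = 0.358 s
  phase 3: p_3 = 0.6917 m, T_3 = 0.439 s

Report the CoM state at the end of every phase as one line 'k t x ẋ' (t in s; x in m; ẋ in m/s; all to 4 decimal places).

phase 1: p=0.1803, T=0.291, ωT=1.195748, cosh=1.804254, sinh=1.501776; start (x,ẋ)=(0.100000, 0.525800) → end (x,ẋ)=(0.227586, 0.453149)
phase 2: p=0.2330, T=0.358, ωT=1.471058, cosh=2.291760, sinh=2.062078; start (x,ẋ)=(0.227586, 0.453149) → end (x,ẋ)=(0.447996, 0.992632)
phase 3: p=0.6917, T=0.439, ωT=1.803895, cosh=3.118956, sinh=2.954300; start (x,ẋ)=(0.447996, 0.992632) → end (x,ẋ)=(0.645266, 0.137530)

1 0.2910 0.2276 0.4531
2 0.6490 0.4480 0.9926
3 1.0880 0.6453 0.1375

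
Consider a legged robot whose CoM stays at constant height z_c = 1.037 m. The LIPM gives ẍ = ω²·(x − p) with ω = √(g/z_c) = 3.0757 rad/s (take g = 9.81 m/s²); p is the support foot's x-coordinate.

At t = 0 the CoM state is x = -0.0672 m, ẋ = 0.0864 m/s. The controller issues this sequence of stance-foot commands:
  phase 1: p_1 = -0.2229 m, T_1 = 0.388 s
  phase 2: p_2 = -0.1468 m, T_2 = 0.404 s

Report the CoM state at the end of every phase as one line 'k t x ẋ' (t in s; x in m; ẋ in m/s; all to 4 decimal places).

phase 1: p=-0.2229, T=0.388, ωT=1.193372, cosh=1.800690, sinh=1.497493; start (x,ẋ)=(-0.067200, 0.086400) → end (x,ẋ)=(0.099534, 0.872709)
phase 2: p=-0.1468, T=0.404, ωT=1.242583, cosh=1.876594, sinh=1.587956; start (x,ẋ)=(0.099534, 0.872709) → end (x,ẋ)=(0.766040, 2.840833)

1 0.3880 0.0995 0.8727
2 0.7920 0.7660 2.8408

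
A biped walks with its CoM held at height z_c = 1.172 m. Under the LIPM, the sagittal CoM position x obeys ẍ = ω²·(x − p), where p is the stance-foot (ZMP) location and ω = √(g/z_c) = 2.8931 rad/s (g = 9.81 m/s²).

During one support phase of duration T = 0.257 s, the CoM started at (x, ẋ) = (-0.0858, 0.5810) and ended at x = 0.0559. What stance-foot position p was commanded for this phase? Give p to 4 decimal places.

ωT = 2.8931·0.257 = 0.743527; cosh(ωT) = 1.289387, sinh(ωT) = 0.813953
x(T) = p + (x₀−p)·cosh(ωT) + (ẋ₀/ω)·sinh(ωT) ⇒ p·(1 − cosh) = x(T) − x₀·cosh − (ẋ₀/ω)·sinh
numerator   = 0.0559 − (-0.0858)·1.289387 − (0.5810/2.8931)·0.813953 = 0.003069
denominator = 1 − 1.289387 = -0.289387
p = 0.003069 / -0.289387 = -0.0106

p = -0.0106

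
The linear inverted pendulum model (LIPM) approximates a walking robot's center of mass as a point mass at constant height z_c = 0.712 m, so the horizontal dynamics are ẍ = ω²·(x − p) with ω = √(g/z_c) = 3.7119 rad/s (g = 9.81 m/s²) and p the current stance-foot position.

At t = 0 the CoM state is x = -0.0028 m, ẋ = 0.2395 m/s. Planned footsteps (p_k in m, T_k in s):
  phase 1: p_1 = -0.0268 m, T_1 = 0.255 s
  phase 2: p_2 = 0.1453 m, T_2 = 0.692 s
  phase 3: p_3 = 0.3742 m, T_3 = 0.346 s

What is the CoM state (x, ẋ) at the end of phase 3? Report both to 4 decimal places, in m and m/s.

x = 1.2468, ẋ = 3.4891

phase 1: p=-0.0268, T=0.255, ωT=0.946535, cosh=1.482424, sinh=1.094340; start (x,ẋ)=(-0.002800, 0.239500) → end (x,ẋ)=(0.079387, 0.452531)
phase 2: p=0.1453, T=0.692, ωT=2.568635, cosh=6.562320, sinh=6.485680; start (x,ẋ)=(0.079387, 0.452531) → end (x,ẋ)=(0.503452, 1.382858)
phase 3: p=0.3742, T=0.346, ωT=1.284317, cosh=1.944520, sinh=1.667681; start (x,ẋ)=(0.503452, 1.382858) → end (x,ẋ)=(1.246824, 3.489102)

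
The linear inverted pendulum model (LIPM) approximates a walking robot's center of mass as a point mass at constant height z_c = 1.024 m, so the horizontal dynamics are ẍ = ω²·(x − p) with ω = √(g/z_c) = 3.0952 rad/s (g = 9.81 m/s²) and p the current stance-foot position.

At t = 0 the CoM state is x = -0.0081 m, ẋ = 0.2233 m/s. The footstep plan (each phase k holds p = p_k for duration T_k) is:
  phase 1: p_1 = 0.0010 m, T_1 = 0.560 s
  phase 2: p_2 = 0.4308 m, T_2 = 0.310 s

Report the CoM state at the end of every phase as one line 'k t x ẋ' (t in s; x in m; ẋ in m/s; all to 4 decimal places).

1 0.5600 0.1722 0.5744
2 0.8700 0.2504 -0.0316

phase 1: p=0.0010, T=0.560, ωT=1.733312, cosh=2.918032, sinh=2.741334; start (x,ẋ)=(-0.008100, 0.223300) → end (x,ẋ)=(0.172217, 0.574383)
phase 2: p=0.4308, T=0.310, ωT=0.959512, cosh=1.496751, sinh=1.113671; start (x,ẋ)=(0.172217, 0.574383) → end (x,ẋ)=(0.250432, -0.031637)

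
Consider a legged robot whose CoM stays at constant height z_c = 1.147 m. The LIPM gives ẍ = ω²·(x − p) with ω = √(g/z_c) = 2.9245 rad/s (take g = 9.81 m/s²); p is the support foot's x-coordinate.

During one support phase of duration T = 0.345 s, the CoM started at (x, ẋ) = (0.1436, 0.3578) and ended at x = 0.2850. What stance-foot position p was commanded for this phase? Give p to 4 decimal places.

p = 0.1510

ωT = 2.9245·0.345 = 1.008952; cosh(ωT) = 1.553664, sinh(ωT) = 1.189063
x(T) = p + (x₀−p)·cosh(ωT) + (ẋ₀/ω)·sinh(ωT) ⇒ p·(1 − cosh) = x(T) − x₀·cosh − (ẋ₀/ω)·sinh
numerator   = 0.2850 − (0.1436)·1.553664 − (0.3578/2.9245)·1.189063 = -0.083583
denominator = 1 − 1.553664 = -0.553664
p = -0.083583 / -0.553664 = 0.1510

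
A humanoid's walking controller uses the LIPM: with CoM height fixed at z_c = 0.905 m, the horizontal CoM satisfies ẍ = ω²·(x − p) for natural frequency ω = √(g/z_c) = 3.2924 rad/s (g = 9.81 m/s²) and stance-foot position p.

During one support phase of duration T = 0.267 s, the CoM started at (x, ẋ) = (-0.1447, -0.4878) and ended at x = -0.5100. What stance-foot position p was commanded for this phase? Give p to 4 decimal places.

ωT = 3.2924·0.267 = 0.879071; cosh(ωT) = 1.411915, sinh(ωT) = 0.996746
x(T) = p + (x₀−p)·cosh(ωT) + (ẋ₀/ω)·sinh(ωT) ⇒ p·(1 − cosh) = x(T) − x₀·cosh − (ẋ₀/ω)·sinh
numerator   = -0.5100 − (-0.1447)·1.411915 − (-0.4878/3.2924)·0.996746 = -0.158019
denominator = 1 − 1.411915 = -0.411915
p = -0.158019 / -0.411915 = 0.3836

p = 0.3836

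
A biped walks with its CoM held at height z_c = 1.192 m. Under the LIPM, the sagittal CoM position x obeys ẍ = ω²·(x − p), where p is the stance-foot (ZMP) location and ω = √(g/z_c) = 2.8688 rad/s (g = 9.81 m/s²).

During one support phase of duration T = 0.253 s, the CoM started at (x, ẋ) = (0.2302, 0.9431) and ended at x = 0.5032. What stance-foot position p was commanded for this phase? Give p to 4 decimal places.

p = 0.1834

ωT = 2.8688·0.253 = 0.725806; cosh(ωT) = 1.275165, sinh(ωT) = 0.791231
x(T) = p + (x₀−p)·cosh(ωT) + (ẋ₀/ω)·sinh(ωT) ⇒ p·(1 − cosh) = x(T) − x₀·cosh − (ẋ₀/ω)·sinh
numerator   = 0.5032 − (0.2302)·1.275165 − (0.9431/2.8688)·0.791231 = -0.050455
denominator = 1 − 1.275165 = -0.275165
p = -0.050455 / -0.275165 = 0.1834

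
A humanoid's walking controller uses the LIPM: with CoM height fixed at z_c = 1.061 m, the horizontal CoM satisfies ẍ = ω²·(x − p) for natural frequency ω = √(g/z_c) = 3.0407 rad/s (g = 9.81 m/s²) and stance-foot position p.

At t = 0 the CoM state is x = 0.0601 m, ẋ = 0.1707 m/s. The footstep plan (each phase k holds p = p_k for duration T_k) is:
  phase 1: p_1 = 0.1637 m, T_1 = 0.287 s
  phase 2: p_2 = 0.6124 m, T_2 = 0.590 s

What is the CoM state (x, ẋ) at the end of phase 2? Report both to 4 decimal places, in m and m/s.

x = -1.1211, ẋ = -5.0105

phase 1: p=0.1637, T=0.287, ωT=0.872681, cosh=1.405574, sinh=0.987744; start (x,ẋ)=(0.060100, 0.170700) → end (x,ẋ)=(0.073533, -0.071224)
phase 2: p=0.6124, T=0.590, ωT=1.794013, cosh=3.089914, sinh=2.923622; start (x,ẋ)=(0.073533, -0.071224) → end (x,ẋ)=(-1.121135, -5.010529)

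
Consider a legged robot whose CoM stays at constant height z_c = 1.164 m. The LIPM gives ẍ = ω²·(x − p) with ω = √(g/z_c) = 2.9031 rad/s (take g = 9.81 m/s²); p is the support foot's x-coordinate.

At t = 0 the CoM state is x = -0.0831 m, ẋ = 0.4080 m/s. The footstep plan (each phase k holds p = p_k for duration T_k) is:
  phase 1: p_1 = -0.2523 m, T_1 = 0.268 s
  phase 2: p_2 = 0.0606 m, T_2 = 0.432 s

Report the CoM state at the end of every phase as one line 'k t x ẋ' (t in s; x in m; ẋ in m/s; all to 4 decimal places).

phase 1: p=-0.2523, T=0.268, ωT=0.778031, cosh=1.318245, sinh=0.858936; start (x,ẋ)=(-0.083100, 0.408000) → end (x,ẋ)=(0.091461, 0.959757)
phase 2: p=0.0606, T=0.432, ωT=1.254139, cosh=1.895071, sinh=1.609749; start (x,ẋ)=(0.091461, 0.959757) → end (x,ẋ)=(0.651263, 1.963031)

1 0.2680 0.0915 0.9598
2 0.7000 0.6513 1.9630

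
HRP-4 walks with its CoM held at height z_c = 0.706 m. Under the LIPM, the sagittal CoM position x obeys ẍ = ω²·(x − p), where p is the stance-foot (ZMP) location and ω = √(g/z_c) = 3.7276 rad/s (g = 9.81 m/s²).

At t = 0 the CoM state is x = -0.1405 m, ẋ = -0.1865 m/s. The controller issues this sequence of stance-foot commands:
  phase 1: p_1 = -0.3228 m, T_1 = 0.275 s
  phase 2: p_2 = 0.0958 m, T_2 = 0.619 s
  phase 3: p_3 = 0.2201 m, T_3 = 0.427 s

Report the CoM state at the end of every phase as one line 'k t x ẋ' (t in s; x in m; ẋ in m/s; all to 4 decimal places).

1 0.2750 -0.0968 0.5318
2 0.8940 -0.1717 -0.8728
3 1.3210 -1.3333 -5.6707

phase 1: p=-0.3228, T=0.275, ωT=1.025090, cosh=1.573055, sinh=1.214291; start (x,ẋ)=(-0.140500, -0.186500) → end (x,ẋ)=(-0.096786, 0.531786)
phase 2: p=0.0958, T=0.619, ωT=2.307384, cosh=5.073815, sinh=4.974294; start (x,ẋ)=(-0.096786, 0.531786) → end (x,ẋ)=(-0.171702, -0.872772)
phase 3: p=0.2201, T=0.427, ωT=1.591685, cosh=2.557801, sinh=2.354219; start (x,ẋ)=(-0.171702, -0.872772) → end (x,ẋ)=(-1.333263, -5.670670)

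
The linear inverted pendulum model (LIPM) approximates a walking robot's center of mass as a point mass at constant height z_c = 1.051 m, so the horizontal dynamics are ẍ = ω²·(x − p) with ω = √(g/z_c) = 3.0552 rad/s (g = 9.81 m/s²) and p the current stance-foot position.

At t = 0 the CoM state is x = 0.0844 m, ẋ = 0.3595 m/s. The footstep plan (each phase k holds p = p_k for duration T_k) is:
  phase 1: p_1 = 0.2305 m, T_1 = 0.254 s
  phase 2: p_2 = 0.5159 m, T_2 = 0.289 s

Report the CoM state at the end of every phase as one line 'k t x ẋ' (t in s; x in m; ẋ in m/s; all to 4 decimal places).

1 0.2540 0.1389 0.0911
2 0.5430 0.0120 -1.0254

phase 1: p=0.2305, T=0.254, ωT=0.776021, cosh=1.316521, sinh=0.856288; start (x,ẋ)=(0.084400, 0.359500) → end (x,ẋ)=(0.138914, 0.091073)
phase 2: p=0.5159, T=0.289, ωT=0.882953, cosh=1.415795, sinh=1.002235; start (x,ẋ)=(0.138914, 0.091073) → end (x,ẋ)=(0.012041, -1.025401)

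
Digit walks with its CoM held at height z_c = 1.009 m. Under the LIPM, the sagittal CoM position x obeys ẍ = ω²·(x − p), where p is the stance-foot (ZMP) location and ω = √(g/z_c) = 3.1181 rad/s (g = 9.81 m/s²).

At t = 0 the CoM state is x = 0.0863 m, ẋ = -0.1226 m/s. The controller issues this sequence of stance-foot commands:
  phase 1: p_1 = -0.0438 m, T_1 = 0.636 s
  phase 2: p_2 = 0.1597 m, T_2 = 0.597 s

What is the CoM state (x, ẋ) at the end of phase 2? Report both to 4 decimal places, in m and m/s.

phase 1: p=-0.0438, T=0.636, ωT=1.983112, cosh=3.701477, sinh=3.563837; start (x,ẋ)=(0.086300, -0.122600) → end (x,ẋ)=(0.297636, 0.991922)
phase 2: p=0.1597, T=0.597, ωT=1.861506, cosh=3.294427, sinh=3.138989; start (x,ẋ)=(0.297636, 0.991922) → end (x,ẋ)=(1.612689, 4.617893)

x = 1.6127, ẋ = 4.6179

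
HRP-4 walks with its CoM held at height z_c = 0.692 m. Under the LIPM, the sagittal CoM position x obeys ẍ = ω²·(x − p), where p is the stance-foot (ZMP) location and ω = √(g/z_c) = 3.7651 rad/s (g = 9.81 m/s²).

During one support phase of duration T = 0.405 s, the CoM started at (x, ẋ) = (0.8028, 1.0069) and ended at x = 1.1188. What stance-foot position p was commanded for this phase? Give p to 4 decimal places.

ωT = 3.7651·0.405 = 1.524865; cosh(ωT) = 2.406088, sinh(ωT) = 2.188438
x(T) = p + (x₀−p)·cosh(ωT) + (ẋ₀/ω)·sinh(ωT) ⇒ p·(1 − cosh) = x(T) − x₀·cosh − (ẋ₀/ω)·sinh
numerator   = 1.1188 − (0.8028)·2.406088 − (1.0069/3.7651)·2.188438 = -1.398061
denominator = 1 − 2.406088 = -1.406088
p = -1.398061 / -1.406088 = 0.9943

p = 0.9943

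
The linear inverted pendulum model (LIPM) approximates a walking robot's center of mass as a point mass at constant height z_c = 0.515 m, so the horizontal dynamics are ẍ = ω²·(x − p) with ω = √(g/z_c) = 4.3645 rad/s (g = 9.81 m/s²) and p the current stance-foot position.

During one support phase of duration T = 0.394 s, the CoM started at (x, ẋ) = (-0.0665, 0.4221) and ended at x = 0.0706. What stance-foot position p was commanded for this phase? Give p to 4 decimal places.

ωT = 4.3645·0.394 = 1.719613; cosh(ωT) = 2.880752, sinh(ωT) = 2.701616
x(T) = p + (x₀−p)·cosh(ωT) + (ẋ₀/ω)·sinh(ωT) ⇒ p·(1 − cosh) = x(T) − x₀·cosh − (ẋ₀/ω)·sinh
numerator   = 0.0706 − (-0.0665)·2.880752 − (0.4221/4.3645)·2.701616 = 0.000891
denominator = 1 − 2.880752 = -1.880752
p = 0.000891 / -1.880752 = -0.0005

p = -0.0005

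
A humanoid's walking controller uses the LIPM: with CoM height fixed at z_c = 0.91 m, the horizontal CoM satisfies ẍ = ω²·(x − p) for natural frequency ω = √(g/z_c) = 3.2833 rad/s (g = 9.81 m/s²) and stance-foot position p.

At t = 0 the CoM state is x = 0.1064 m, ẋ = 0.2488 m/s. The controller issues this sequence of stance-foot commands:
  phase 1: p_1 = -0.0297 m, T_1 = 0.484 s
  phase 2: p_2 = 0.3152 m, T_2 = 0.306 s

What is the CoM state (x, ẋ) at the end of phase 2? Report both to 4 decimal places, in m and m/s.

x = 1.2009, ẋ = 3.3077

phase 1: p=-0.0297, T=0.484, ωT=1.589117, cosh=2.551764, sinh=2.347658; start (x,ẋ)=(0.106400, 0.248800) → end (x,ẋ)=(0.495495, 1.683947)
phase 2: p=0.3152, T=0.306, ωT=1.004690, cosh=1.548609, sinh=1.182451; start (x,ẋ)=(0.495495, 1.683947) → end (x,ẋ)=(1.200864, 3.307740)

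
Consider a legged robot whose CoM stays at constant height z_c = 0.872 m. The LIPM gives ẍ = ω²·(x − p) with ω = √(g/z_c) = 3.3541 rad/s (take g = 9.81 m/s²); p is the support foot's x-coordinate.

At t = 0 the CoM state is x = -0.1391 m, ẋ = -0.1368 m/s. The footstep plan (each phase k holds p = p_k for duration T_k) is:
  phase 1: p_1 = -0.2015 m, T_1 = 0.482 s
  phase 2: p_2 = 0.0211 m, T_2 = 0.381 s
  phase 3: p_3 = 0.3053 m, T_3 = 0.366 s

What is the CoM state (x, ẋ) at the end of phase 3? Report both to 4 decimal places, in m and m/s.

phase 1: p=-0.2015, T=0.482, ωT=1.616676, cosh=2.617440, sinh=2.418883; start (x,ẋ)=(-0.139100, -0.136800) → end (x,ẋ)=(-0.136828, 0.148196)
phase 2: p=0.0211, T=0.381, ωT=1.277912, cosh=1.933878, sinh=1.655260; start (x,ẋ)=(-0.136828, 0.148196) → end (x,ẋ)=(-0.211178, -0.590208)
phase 3: p=0.3053, T=0.366, ωT=1.227601, cosh=1.853013, sinh=1.560018; start (x,ẋ)=(-0.211178, -0.590208) → end (x,ẋ)=(-0.926251, -3.796113)

x = -0.9263, ẋ = -3.7961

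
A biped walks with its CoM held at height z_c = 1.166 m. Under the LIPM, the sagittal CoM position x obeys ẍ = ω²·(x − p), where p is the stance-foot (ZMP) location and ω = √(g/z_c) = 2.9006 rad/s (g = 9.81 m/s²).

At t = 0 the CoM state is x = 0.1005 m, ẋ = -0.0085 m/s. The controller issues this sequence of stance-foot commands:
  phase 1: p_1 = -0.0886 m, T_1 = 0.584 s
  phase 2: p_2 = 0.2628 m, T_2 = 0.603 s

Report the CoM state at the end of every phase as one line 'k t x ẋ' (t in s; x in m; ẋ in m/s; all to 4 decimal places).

1 0.5840 0.4355 1.4179
2 1.1870 2.1370 5.5957

phase 1: p=-0.0886, T=0.584, ωT=1.693950, cosh=2.812362, sinh=2.628570; start (x,ẋ)=(0.100500, -0.008500) → end (x,ẋ)=(0.435515, 1.417875)
phase 2: p=0.2628, T=0.603, ωT=1.749062, cosh=2.961572, sinh=2.787635; start (x,ẋ)=(0.435515, 1.417875) → end (x,ẋ)=(2.136962, 5.595677)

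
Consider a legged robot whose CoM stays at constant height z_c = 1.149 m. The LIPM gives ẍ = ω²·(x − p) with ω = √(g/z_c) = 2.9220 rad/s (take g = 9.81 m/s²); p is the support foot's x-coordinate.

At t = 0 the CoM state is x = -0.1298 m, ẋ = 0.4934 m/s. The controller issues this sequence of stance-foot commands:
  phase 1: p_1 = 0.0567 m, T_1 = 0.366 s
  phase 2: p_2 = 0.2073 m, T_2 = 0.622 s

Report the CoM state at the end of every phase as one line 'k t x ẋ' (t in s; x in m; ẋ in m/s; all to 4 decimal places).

1 0.3660 -0.0300 0.1031
2 0.9880 -0.4367 -1.7523

phase 1: p=0.0567, T=0.366, ωT=1.069452, cosh=1.628489, sinh=1.285293; start (x,ẋ)=(-0.129800, 0.493400) → end (x,ẋ)=(-0.029983, 0.103072)
phase 2: p=0.2073, T=0.622, ωT=1.817484, cosh=3.159392, sinh=2.996958; start (x,ẋ)=(-0.029983, 0.103072) → end (x,ẋ)=(-0.436652, -1.752264)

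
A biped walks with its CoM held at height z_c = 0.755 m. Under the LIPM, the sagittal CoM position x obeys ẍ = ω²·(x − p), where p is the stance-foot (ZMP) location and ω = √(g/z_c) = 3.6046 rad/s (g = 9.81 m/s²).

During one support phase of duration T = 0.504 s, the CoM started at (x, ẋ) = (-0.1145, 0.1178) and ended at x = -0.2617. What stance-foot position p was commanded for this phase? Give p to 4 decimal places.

p = -0.0009

ωT = 3.6046·0.504 = 1.816718; cosh(ωT) = 3.157098, sinh(ωT) = 2.994540
x(T) = p + (x₀−p)·cosh(ωT) + (ẋ₀/ω)·sinh(ωT) ⇒ p·(1 − cosh) = x(T) − x₀·cosh − (ẋ₀/ω)·sinh
numerator   = -0.2617 − (-0.1145)·3.157098 − (0.1178/3.6046)·2.994540 = 0.001925
denominator = 1 − 3.157098 = -2.157098
p = 0.001925 / -2.157098 = -0.0009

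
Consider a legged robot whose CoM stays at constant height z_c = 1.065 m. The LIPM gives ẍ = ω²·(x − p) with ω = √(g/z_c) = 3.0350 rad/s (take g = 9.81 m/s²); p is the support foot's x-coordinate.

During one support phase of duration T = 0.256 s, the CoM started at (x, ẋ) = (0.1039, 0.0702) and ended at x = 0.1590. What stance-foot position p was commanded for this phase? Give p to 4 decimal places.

p = -0.0072

ωT = 3.0350·0.256 = 0.776960; cosh(ωT) = 1.317326, sinh(ωT) = 0.857524
x(T) = p + (x₀−p)·cosh(ωT) + (ẋ₀/ω)·sinh(ωT) ⇒ p·(1 − cosh) = x(T) − x₀·cosh − (ẋ₀/ω)·sinh
numerator   = 0.1590 − (0.1039)·1.317326 − (0.0702/3.0350)·0.857524 = 0.002295
denominator = 1 − 1.317326 = -0.317326
p = 0.002295 / -0.317326 = -0.0072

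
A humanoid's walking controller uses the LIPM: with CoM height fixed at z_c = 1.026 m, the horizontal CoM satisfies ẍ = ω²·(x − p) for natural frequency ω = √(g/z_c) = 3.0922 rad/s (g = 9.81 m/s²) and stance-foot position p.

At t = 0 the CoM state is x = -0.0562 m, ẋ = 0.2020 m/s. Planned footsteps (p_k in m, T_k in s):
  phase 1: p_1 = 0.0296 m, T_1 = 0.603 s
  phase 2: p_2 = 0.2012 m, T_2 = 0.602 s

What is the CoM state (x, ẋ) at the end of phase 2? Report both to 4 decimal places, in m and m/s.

phase 1: p=0.0296, T=0.603, ωT=1.864597, cosh=3.304145, sinh=3.149187; start (x,ẋ)=(-0.056200, 0.202000) → end (x,ẋ)=(-0.048173, -0.168076)
phase 2: p=0.2012, T=0.602, ωT=1.861504, cosh=3.294423, sinh=3.138985; start (x,ẋ)=(-0.048173, -0.168076) → end (x,ẋ)=(-0.790959, -2.974219)

x = -0.7910, ẋ = -2.9742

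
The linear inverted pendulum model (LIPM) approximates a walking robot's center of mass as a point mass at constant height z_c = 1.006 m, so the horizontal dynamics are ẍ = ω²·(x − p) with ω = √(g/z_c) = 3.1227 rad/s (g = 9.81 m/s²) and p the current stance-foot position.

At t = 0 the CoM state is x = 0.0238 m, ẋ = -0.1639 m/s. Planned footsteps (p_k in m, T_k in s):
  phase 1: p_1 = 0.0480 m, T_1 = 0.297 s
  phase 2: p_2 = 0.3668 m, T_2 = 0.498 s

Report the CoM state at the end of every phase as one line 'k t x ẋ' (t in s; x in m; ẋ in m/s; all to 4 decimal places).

1 0.2970 -0.0433 -0.3202
2 0.7950 -0.8796 -3.6892

phase 1: p=0.0480, T=0.297, ωT=0.927442, cosh=1.461799, sinh=1.066235; start (x,ẋ)=(0.023800, -0.163900) → end (x,ẋ)=(-0.043339, -0.320164)
phase 2: p=0.3668, T=0.498, ωT=1.555105, cosh=2.473375, sinh=2.262207; start (x,ẋ)=(-0.043339, -0.320164) → end (x,ẋ)=(-0.879566, -3.689183)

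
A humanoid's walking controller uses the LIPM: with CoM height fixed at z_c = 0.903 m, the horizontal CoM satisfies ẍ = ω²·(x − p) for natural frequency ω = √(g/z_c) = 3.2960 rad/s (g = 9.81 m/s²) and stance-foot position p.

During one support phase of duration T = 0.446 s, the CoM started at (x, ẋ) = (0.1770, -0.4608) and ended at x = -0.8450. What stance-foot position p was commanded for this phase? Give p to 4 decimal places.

p = 0.7462

ωT = 3.2960·0.446 = 1.470016; cosh(ωT) = 2.289613, sinh(ωT) = 2.059691
x(T) = p + (x₀−p)·cosh(ωT) + (ẋ₀/ω)·sinh(ωT) ⇒ p·(1 − cosh) = x(T) − x₀·cosh − (ẋ₀/ω)·sinh
numerator   = -0.8450 − (0.1770)·2.289613 − (-0.4608/3.2960)·2.059691 = -0.962305
denominator = 1 − 2.289613 = -1.289613
p = -0.962305 / -1.289613 = 0.7462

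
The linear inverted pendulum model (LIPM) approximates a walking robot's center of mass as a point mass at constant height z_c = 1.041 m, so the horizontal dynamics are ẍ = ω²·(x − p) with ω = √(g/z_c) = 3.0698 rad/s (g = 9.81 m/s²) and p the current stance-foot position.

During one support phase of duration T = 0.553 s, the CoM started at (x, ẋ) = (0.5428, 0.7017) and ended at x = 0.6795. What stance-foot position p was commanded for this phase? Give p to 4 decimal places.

ωT = 3.0698·0.553 = 1.697599; cosh(ωT) = 2.821972, sinh(ωT) = 2.638850
x(T) = p + (x₀−p)·cosh(ωT) + (ẋ₀/ω)·sinh(ωT) ⇒ p·(1 − cosh) = x(T) − x₀·cosh − (ẋ₀/ω)·sinh
numerator   = 0.6795 − (0.5428)·2.821972 − (0.7017/3.0698)·2.638850 = -1.455459
denominator = 1 − 2.821972 = -1.821972
p = -1.455459 / -1.821972 = 0.7988

p = 0.7988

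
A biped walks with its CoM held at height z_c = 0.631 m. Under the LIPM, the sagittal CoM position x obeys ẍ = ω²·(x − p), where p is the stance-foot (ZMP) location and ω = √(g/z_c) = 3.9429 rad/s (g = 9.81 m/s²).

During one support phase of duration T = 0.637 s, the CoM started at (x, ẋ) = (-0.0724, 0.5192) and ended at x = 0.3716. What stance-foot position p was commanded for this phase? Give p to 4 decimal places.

ωT = 3.9429·0.637 = 2.511627; cosh(ωT) = 6.203053, sinh(ωT) = 6.121917
x(T) = p + (x₀−p)·cosh(ωT) + (ẋ₀/ω)·sinh(ωT) ⇒ p·(1 − cosh) = x(T) − x₀·cosh − (ẋ₀/ω)·sinh
numerator   = 0.3716 − (-0.0724)·6.203053 − (0.5192/3.9429)·6.121917 = 0.014569
denominator = 1 − 6.203053 = -5.203053
p = 0.014569 / -5.203053 = -0.0028

p = -0.0028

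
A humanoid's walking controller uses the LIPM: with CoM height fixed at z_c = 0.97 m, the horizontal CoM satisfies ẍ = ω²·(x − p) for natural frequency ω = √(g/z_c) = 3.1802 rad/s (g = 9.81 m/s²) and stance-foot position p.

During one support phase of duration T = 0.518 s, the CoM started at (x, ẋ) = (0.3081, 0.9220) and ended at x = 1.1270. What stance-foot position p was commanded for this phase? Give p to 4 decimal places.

p = 0.2526

ωT = 3.1802·0.518 = 1.647344; cosh(ωT) = 2.692864, sinh(ωT) = 2.500303
x(T) = p + (x₀−p)·cosh(ωT) + (ẋ₀/ω)·sinh(ωT) ⇒ p·(1 − cosh) = x(T) − x₀·cosh − (ẋ₀/ω)·sinh
numerator   = 1.1270 − (0.3081)·2.692864 − (0.9220/3.1802)·2.500303 = -0.427556
denominator = 1 − 2.692864 = -1.692864
p = -0.427556 / -1.692864 = 0.2526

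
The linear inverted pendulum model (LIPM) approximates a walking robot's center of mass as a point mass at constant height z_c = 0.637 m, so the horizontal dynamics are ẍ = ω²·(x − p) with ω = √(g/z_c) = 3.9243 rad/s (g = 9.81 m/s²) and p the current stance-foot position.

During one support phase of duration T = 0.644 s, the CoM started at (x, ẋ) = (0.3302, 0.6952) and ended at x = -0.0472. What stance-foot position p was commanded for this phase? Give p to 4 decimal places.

p = 0.6093

ωT = 3.9243·0.644 = 2.527249; cosh(ωT) = 6.299450, sinh(ωT) = 6.219571
x(T) = p + (x₀−p)·cosh(ωT) + (ẋ₀/ω)·sinh(ωT) ⇒ p·(1 − cosh) = x(T) − x₀·cosh − (ẋ₀/ω)·sinh
numerator   = -0.0472 − (0.3302)·6.299450 − (0.6952/3.9243)·6.219571 = -3.229092
denominator = 1 − 6.299450 = -5.299450
p = -3.229092 / -5.299450 = 0.6093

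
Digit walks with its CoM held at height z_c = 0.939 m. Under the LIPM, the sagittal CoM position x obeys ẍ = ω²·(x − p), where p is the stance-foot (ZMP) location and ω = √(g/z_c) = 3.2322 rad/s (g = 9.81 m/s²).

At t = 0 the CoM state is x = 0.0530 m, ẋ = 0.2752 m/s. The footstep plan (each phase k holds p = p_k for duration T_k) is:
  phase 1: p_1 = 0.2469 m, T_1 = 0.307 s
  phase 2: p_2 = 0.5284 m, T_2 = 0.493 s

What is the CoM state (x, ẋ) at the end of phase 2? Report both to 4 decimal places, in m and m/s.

phase 1: p=0.2469, T=0.307, ωT=0.992285, cosh=1.534060, sinh=1.163332; start (x,ẋ)=(0.053000, 0.275200) → end (x,ẋ)=(0.048496, -0.306914)
phase 2: p=0.5284, T=0.493, ωT=1.593475, cosh=2.562018, sinh=2.358799; start (x,ẋ)=(0.048496, -0.306914) → end (x,ẋ)=(-0.925104, -4.445164)

x = -0.9251, ẋ = -4.4452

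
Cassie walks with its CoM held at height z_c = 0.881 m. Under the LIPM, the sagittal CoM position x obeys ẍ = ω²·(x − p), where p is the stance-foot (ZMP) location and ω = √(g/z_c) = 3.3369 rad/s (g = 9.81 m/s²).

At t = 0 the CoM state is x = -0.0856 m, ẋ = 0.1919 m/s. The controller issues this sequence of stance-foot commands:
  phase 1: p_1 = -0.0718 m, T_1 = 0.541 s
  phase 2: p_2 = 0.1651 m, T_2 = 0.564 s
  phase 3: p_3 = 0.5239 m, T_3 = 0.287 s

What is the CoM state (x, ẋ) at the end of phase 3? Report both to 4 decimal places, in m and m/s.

x = 0.2277, ẋ = -0.4804

phase 1: p=-0.0718, T=0.541, ωT=1.805263, cosh=3.123001, sinh=2.958569; start (x,ẋ)=(-0.085600, 0.191900) → end (x,ẋ)=(0.055245, 0.463064)
phase 2: p=0.1651, T=0.564, ωT=1.882012, cosh=3.359492, sinh=3.207209; start (x,ẋ)=(0.055245, 0.463064) → end (x,ẋ)=(0.241111, 0.379981)
phase 3: p=0.5239, T=0.287, ωT=0.957690, cosh=1.494725, sinh=1.110946; start (x,ẋ)=(0.241111, 0.379981) → end (x,ẋ)=(0.227714, -0.480365)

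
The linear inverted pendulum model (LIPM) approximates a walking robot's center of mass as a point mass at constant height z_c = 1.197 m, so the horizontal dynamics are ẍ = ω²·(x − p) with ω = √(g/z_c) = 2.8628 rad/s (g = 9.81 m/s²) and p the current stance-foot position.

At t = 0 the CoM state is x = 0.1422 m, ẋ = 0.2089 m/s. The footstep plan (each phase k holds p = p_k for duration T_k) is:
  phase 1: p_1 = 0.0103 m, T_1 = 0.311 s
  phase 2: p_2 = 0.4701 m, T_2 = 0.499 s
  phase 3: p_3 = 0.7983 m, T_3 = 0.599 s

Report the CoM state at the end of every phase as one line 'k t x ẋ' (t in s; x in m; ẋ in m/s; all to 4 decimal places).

phase 1: p=0.0103, T=0.311, ωT=0.890331, cosh=1.423228, sinh=1.012708; start (x,ẋ)=(0.142200, 0.208900) → end (x,ẋ)=(0.271922, 0.679714)
phase 2: p=0.4701, T=0.499, ωT=1.428537, cosh=2.206125, sinh=1.966466; start (x,ẋ)=(0.271922, 0.679714) → end (x,ẋ)=(0.499791, 0.383869)
phase 3: p=0.7983, T=0.599, ωT=1.714817, cosh=2.867828, sinh=2.687832; start (x,ẋ)=(0.499791, 0.383869) → end (x,ẋ)=(0.302635, -1.196073)

1 0.3110 0.2719 0.6797
2 0.8100 0.4998 0.3839
3 1.4090 0.3026 -1.1961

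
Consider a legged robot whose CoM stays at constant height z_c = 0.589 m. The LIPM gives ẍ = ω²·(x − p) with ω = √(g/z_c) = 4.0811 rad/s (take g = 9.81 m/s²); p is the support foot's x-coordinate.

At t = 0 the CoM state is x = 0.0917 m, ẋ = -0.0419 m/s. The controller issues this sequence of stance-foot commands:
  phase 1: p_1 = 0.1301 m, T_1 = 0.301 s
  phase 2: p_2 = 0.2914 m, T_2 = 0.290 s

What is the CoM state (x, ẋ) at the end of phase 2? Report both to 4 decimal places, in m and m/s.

phase 1: p=0.1301, T=0.301, ωT=1.228411, cosh=1.854278, sinh=1.561520; start (x,ẋ)=(0.091700, -0.041900) → end (x,ẋ)=(0.042864, -0.322407)
phase 2: p=0.2914, T=0.290, ωT=1.183519, cosh=1.786023, sinh=1.479824; start (x,ẋ)=(0.042864, -0.322407) → end (x,ẋ)=(-0.269397, -2.076812)

x = -0.2694, ẋ = -2.0768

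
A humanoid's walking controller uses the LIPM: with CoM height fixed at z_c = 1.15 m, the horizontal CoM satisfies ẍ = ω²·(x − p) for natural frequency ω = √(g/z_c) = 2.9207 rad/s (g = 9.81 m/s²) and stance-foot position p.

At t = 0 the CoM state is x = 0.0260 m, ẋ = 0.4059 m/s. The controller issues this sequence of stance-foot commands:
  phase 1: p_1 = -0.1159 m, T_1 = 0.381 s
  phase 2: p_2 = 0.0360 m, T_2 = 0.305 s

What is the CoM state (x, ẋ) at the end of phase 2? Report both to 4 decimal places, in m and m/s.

x = 0.8614, ẋ = 2.5916

phase 1: p=-0.1159, T=0.381, ωT=1.112787, cosh=1.685734, sinh=1.357092; start (x,ẋ)=(0.026000, 0.405900) → end (x,ẋ)=(0.311906, 1.246683)
phase 2: p=0.0360, T=0.305, ωT=0.890814, cosh=1.423717, sinh=1.013395; start (x,ẋ)=(0.311906, 1.246683) → end (x,ẋ)=(0.861373, 2.591554)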